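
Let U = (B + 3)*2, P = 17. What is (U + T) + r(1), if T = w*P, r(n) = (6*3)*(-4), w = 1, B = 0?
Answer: -49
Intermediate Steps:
U = 6 (U = (0 + 3)*2 = 3*2 = 6)
r(n) = -72 (r(n) = 18*(-4) = -72)
T = 17 (T = 1*17 = 17)
(U + T) + r(1) = (6 + 17) - 72 = 23 - 72 = -49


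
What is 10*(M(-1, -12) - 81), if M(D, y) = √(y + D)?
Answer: -810 + 10*I*√13 ≈ -810.0 + 36.056*I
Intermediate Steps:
M(D, y) = √(D + y)
10*(M(-1, -12) - 81) = 10*(√(-1 - 12) - 81) = 10*(√(-13) - 81) = 10*(I*√13 - 81) = 10*(-81 + I*√13) = -810 + 10*I*√13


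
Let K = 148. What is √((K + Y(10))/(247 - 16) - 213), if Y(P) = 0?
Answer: I*√11331705/231 ≈ 14.573*I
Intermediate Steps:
√((K + Y(10))/(247 - 16) - 213) = √((148 + 0)/(247 - 16) - 213) = √(148/231 - 213) = √(-49055/231) = I*√11331705/231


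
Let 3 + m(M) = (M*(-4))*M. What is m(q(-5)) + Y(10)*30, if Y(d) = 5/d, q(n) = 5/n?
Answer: 8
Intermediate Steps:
m(M) = -3 - 4*M² (m(M) = -3 + (M*(-4))*M = -3 + (-4*M)*M = -3 - 4*M²)
m(q(-5)) + Y(10)*30 = (-3 - 4*1²) + (5/10)*30 = (-3 - 4*1²) + (5*(⅒))*30 = (-3 - 4*(-1)²) + (½)*30 = (-3 - 4*1) + 15 = (-3 - 4) + 15 = -7 + 15 = 8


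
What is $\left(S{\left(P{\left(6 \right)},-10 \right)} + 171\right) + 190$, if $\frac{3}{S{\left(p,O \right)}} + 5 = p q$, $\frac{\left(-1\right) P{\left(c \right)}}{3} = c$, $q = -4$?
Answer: $\frac{24190}{67} \approx 361.04$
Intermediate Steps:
$P{\left(c \right)} = - 3 c$
$S{\left(p,O \right)} = \frac{3}{-5 - 4 p}$ ($S{\left(p,O \right)} = \frac{3}{-5 + p \left(-4\right)} = \frac{3}{-5 - 4 p}$)
$\left(S{\left(P{\left(6 \right)},-10 \right)} + 171\right) + 190 = \left(\frac{3}{-5 - 4 \left(\left(-3\right) 6\right)} + 171\right) + 190 = \left(\frac{3}{-5 - -72} + 171\right) + 190 = \left(\frac{3}{-5 + 72} + 171\right) + 190 = \left(\frac{3}{67} + 171\right) + 190 = \frac{11460}{67} + 190 = \frac{24190}{67}$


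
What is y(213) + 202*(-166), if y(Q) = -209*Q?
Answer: -78049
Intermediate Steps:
y(213) + 202*(-166) = -209*213 + 202*(-166) = -44517 - 33532 = -78049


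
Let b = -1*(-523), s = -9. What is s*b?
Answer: -4707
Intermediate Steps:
b = 523
s*b = -9*523 = -4707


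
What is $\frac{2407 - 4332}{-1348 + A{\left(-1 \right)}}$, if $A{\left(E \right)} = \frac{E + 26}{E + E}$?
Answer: $\frac{3850}{2721} \approx 1.4149$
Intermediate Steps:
$A{\left(E \right)} = \frac{26 + E}{2 E}$
$\frac{2407 - 4332}{-1348 + A{\left(-1 \right)}} = \frac{2407 - 4332}{-1348 + \frac{26 - 1}{2 \left(-1\right)}} = - \frac{1925}{-1348 + \frac{1}{2} \left(-1\right) 25} = - \frac{1925}{-1348 - \frac{25}{2}} = - \frac{1925}{- \frac{2721}{2}} = \left(-1925\right) \left(- \frac{2}{2721}\right) = \frac{3850}{2721}$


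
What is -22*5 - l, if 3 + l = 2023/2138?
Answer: -230789/2138 ≈ -107.95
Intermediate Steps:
l = -4391/2138 (l = -3 + 2023/2138 = -4391/2138 ≈ -2.0538)
-22*5 - l = -22*5 - 1*(-4391/2138) = -110 + 4391/2138 = -230789/2138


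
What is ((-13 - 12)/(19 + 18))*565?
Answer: -14125/37 ≈ -381.76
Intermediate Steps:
((-13 - 12)/(19 + 18))*565 = -25/37*565 = -14125/37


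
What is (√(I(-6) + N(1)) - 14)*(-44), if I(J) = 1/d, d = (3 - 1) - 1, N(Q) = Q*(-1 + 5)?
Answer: 616 - 44*√5 ≈ 517.61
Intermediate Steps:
N(Q) = 4*Q (N(Q) = Q*4 = 4*Q)
d = 1 (d = 2 - 1 = 1)
I(J) = 1 (I(J) = 1/1 = 1)
(√(I(-6) + N(1)) - 14)*(-44) = (√(1 + 4*1) - 14)*(-44) = (√(1 + 4) - 14)*(-44) = (√5 - 14)*(-44) = (-14 + √5)*(-44) = 616 - 44*√5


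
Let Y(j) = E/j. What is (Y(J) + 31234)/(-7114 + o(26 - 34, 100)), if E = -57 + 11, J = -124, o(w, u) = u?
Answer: -1936531/434868 ≈ -4.4531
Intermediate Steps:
E = -46
Y(j) = -46/j
(Y(J) + 31234)/(-7114 + o(26 - 34, 100)) = (-46/(-124) + 31234)/(-7114 + 100) = (-46*(-1/124) + 31234)/(-7014) = (23/62 + 31234)*(-1/7014) = (1936531/62)*(-1/7014) = -1936531/434868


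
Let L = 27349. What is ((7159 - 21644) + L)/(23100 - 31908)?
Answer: -536/367 ≈ -1.4605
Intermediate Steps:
((7159 - 21644) + L)/(23100 - 31908) = ((7159 - 21644) + 27349)/(23100 - 31908) = (-14485 + 27349)/(-8808) = 12864*(-1/8808) = -536/367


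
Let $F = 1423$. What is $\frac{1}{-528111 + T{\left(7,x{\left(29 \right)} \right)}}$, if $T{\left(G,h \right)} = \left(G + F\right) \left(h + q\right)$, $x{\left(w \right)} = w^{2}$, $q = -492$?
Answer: $- \frac{1}{29041} \approx -3.4434 \cdot 10^{-5}$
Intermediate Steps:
$T{\left(G,h \right)} = \left(-492 + h\right) \left(1423 + G\right)$ ($T{\left(G,h \right)} = \left(G + 1423\right) \left(h - 492\right) = \left(1423 + G\right) \left(-492 + h\right) = \left(-492 + h\right) \left(1423 + G\right)$)
$\frac{1}{-528111 + T{\left(7,x{\left(29 \right)} \right)}} = \frac{1}{-528111 + \left(-700116 - 3444 + 1423 \cdot 29^{2} + 7 \cdot 29^{2}\right)} = \frac{1}{-528111 + \left(-700116 - 3444 + 1423 \cdot 841 + 7 \cdot 841\right)} = \frac{1}{-528111 + \left(-700116 - 3444 + 1196743 + 5887\right)} = \frac{1}{-528111 + 499070} = \frac{1}{-29041} = - \frac{1}{29041}$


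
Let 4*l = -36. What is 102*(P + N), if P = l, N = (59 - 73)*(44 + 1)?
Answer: -65178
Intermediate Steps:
N = -630 (N = -14*45 = -630)
l = -9 (l = (¼)*(-36) = -9)
P = -9
102*(P + N) = 102*(-9 - 630) = 102*(-639) = -65178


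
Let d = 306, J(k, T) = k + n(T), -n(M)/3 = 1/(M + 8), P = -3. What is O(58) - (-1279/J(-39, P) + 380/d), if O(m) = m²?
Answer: 11210329/3366 ≈ 3330.5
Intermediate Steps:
n(M) = -3/(8 + M) (n(M) = -3/(M + 8) = -3/(8 + M))
J(k, T) = k - 3/(8 + T)
O(58) - (-1279/J(-39, P) + 380/d) = 58² - (-1279*(8 - 3)/(-3 - 39*(8 - 3)) + 380/306) = 3364 - (-1279*5/(-3 - 39*5) + 380*(1/306)) = 3364 - (-1279*5/(-3 - 195) + 190/153) = 3364 - (-1279/((⅕)*(-198)) + 190/153) = 3364 - (-1279/(-198/5) + 190/153) = 3364 - (-1279*(-5/198) + 190/153) = 3364 - (6395/198 + 190/153) = 3364 - 1*112895/3366 = 3364 - 112895/3366 = 11210329/3366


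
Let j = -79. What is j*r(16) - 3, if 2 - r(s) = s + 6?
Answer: 1577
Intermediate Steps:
r(s) = -4 - s (r(s) = 2 - (s + 6) = 2 - (6 + s) = 2 + (-6 - s) = -4 - s)
j*r(16) - 3 = -79*(-4 - 1*16) - 3 = -79*(-4 - 16) - 3 = -79*(-20) - 3 = 1580 - 3 = 1577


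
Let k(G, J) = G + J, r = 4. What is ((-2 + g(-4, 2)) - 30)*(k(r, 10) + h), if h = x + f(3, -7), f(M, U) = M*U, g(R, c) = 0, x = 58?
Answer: -1632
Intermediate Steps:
h = 37 (h = 58 + 3*(-7) = 58 - 21 = 37)
((-2 + g(-4, 2)) - 30)*(k(r, 10) + h) = ((-2 + 0) - 30)*((4 + 10) + 37) = (-2 - 30)*(14 + 37) = -32*51 = -1632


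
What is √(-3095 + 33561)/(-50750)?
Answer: -√30466/50750 ≈ -0.0034393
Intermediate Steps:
√(-3095 + 33561)/(-50750) = √30466*(-1/50750) = -√30466/50750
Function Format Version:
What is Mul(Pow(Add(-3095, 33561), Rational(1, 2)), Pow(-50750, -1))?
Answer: Mul(Rational(-1, 50750), Pow(30466, Rational(1, 2))) ≈ -0.0034393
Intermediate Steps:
Mul(Pow(Add(-3095, 33561), Rational(1, 2)), Pow(-50750, -1)) = Mul(Pow(30466, Rational(1, 2)), Rational(-1, 50750)) = Mul(Rational(-1, 50750), Pow(30466, Rational(1, 2)))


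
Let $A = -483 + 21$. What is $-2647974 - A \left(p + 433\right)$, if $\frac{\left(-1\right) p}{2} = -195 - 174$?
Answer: $-2106972$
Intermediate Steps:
$p = 738$ ($p = - 2 \left(-195 - 174\right) = \left(-2\right) \left(-369\right) = 738$)
$A = -462$
$-2647974 - A \left(p + 433\right) = -2647974 - - 462 \left(738 + 433\right) = -2647974 - \left(-462\right) 1171 = -2647974 - -541002 = -2647974 + 541002 = -2106972$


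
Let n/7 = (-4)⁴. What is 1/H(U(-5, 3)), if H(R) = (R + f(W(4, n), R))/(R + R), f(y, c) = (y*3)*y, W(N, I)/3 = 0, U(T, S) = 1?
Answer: 2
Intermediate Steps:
n = 1792 (n = 7*(-4)⁴ = 7*256 = 1792)
W(N, I) = 0 (W(N, I) = 3*0 = 0)
f(y, c) = 3*y² (f(y, c) = (3*y)*y = 3*y²)
H(R) = ½ (H(R) = (R + 3*0²)/(R + R) = (R + 3*0)/((2*R)) = (R + 0)*(1/(2*R)) = R*(1/(2*R)) = ½)
1/H(U(-5, 3)) = 1/(½) = 2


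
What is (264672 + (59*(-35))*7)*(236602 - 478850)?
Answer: -60614567816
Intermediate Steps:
(264672 + (59*(-35))*7)*(236602 - 478850) = (264672 - 2065*7)*(-242248) = (264672 - 14455)*(-242248) = 250217*(-242248) = -60614567816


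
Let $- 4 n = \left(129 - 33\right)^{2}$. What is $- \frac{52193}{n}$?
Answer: $\frac{52193}{2304} \approx 22.653$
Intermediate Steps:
$n = -2304$ ($n = - \frac{\left(129 - 33\right)^{2}}{4} = - \frac{96^{2}}{4} = \left(- \frac{1}{4}\right) 9216 = -2304$)
$- \frac{52193}{n} = - \frac{52193}{-2304} = \left(-52193\right) \left(- \frac{1}{2304}\right) = \frac{52193}{2304}$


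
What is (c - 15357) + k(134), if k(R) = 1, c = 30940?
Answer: 15584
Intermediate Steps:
(c - 15357) + k(134) = (30940 - 15357) + 1 = 15583 + 1 = 15584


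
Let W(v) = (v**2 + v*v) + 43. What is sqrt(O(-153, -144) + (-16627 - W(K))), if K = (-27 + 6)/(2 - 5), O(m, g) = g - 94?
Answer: I*sqrt(17006) ≈ 130.41*I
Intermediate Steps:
O(m, g) = -94 + g
K = 7 (K = -21/(-3) = -21*(-1/3) = 7)
W(v) = 43 + 2*v**2 (W(v) = (v**2 + v**2) + 43 = 2*v**2 + 43 = 43 + 2*v**2)
sqrt(O(-153, -144) + (-16627 - W(K))) = sqrt((-94 - 144) + (-16627 - (43 + 2*7**2))) = sqrt(-238 + (-16627 - (43 + 2*49))) = sqrt(-238 + (-16627 - (43 + 98))) = sqrt(-238 + (-16627 - 1*141)) = sqrt(-238 + (-16627 - 141)) = sqrt(-238 - 16768) = sqrt(-17006) = I*sqrt(17006)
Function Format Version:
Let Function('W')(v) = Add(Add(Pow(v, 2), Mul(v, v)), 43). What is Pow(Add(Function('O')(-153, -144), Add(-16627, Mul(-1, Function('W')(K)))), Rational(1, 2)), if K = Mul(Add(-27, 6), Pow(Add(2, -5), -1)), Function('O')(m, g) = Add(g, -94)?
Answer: Mul(I, Pow(17006, Rational(1, 2))) ≈ Mul(130.41, I)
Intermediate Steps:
Function('O')(m, g) = Add(-94, g)
K = 7 (K = Mul(-21, Pow(-3, -1)) = Mul(-21, Rational(-1, 3)) = 7)
Function('W')(v) = Add(43, Mul(2, Pow(v, 2))) (Function('W')(v) = Add(Add(Pow(v, 2), Pow(v, 2)), 43) = Add(Mul(2, Pow(v, 2)), 43) = Add(43, Mul(2, Pow(v, 2))))
Pow(Add(Function('O')(-153, -144), Add(-16627, Mul(-1, Function('W')(K)))), Rational(1, 2)) = Pow(Add(Add(-94, -144), Add(-16627, Mul(-1, Add(43, Mul(2, Pow(7, 2)))))), Rational(1, 2)) = Pow(Add(-238, Add(-16627, Mul(-1, Add(43, Mul(2, 49))))), Rational(1, 2)) = Pow(Add(-238, Add(-16627, Mul(-1, Add(43, 98)))), Rational(1, 2)) = Pow(Add(-238, Add(-16627, Mul(-1, 141))), Rational(1, 2)) = Pow(Add(-238, Add(-16627, -141)), Rational(1, 2)) = Pow(Add(-238, -16768), Rational(1, 2)) = Pow(-17006, Rational(1, 2)) = Mul(I, Pow(17006, Rational(1, 2)))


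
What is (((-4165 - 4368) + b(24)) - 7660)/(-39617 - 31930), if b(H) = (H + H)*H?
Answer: 15041/71547 ≈ 0.21023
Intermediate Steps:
b(H) = 2*H² (b(H) = (2*H)*H = 2*H²)
(((-4165 - 4368) + b(24)) - 7660)/(-39617 - 31930) = (((-4165 - 4368) + 2*24²) - 7660)/(-39617 - 31930) = ((-8533 + 2*576) - 7660)/(-71547) = ((-8533 + 1152) - 7660)*(-1/71547) = (-7381 - 7660)*(-1/71547) = -15041*(-1/71547) = 15041/71547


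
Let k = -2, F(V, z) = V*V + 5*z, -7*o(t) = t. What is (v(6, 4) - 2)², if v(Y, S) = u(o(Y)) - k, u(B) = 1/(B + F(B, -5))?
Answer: 2401/1515361 ≈ 0.0015844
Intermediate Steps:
o(t) = -t/7
F(V, z) = V² + 5*z
u(B) = 1/(-25 + B + B²) (u(B) = 1/(B + (B² + 5*(-5))) = 1/(B + (B² - 25)) = 1/(B + (-25 + B²)) = 1/(-25 + B + B²))
v(Y, S) = 2 + 1/(-25 - Y/7 + Y²/49) (v(Y, S) = 1/(-25 - Y/7 + (-Y/7)²) - 1*(-2) = 1/(-25 - Y/7 + Y²/49) + 2 = 2 + 1/(-25 - Y/7 + Y²/49))
(v(6, 4) - 2)² = ((2401 - 2*6² + 14*6)/(1225 - 1*6² + 7*6) - 2)² = ((2401 - 2*36 + 84)/(1225 - 1*36 + 42) - 2)² = ((2401 - 72 + 84)/(1225 - 36 + 42) - 2)² = (2413/1231 - 2)² = (-49/1231)² = 2401/1515361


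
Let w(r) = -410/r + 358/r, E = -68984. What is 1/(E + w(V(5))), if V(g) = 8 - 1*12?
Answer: -1/68971 ≈ -1.4499e-5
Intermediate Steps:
V(g) = -4 (V(g) = 8 - 12 = -4)
w(r) = -52/r
1/(E + w(V(5))) = 1/(-68984 - 52/(-4)) = 1/(-68984 - 52*(-¼)) = 1/(-68984 + 13) = 1/(-68971) = -1/68971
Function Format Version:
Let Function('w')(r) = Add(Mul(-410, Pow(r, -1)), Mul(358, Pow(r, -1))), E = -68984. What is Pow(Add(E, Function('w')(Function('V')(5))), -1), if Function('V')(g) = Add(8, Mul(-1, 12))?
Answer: Rational(-1, 68971) ≈ -1.4499e-5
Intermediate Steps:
Function('V')(g) = -4 (Function('V')(g) = Add(8, -12) = -4)
Function('w')(r) = Mul(-52, Pow(r, -1))
Pow(Add(E, Function('w')(Function('V')(5))), -1) = Pow(Add(-68984, Mul(-52, Pow(-4, -1))), -1) = Pow(Add(-68984, Mul(-52, Rational(-1, 4))), -1) = Pow(Add(-68984, 13), -1) = Pow(-68971, -1) = Rational(-1, 68971)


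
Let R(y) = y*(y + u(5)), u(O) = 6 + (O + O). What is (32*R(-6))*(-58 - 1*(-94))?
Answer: -69120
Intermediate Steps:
u(O) = 6 + 2*O
R(y) = y*(16 + y) (R(y) = y*(y + (6 + 2*5)) = y*(y + (6 + 10)) = y*(y + 16) = y*(16 + y))
(32*R(-6))*(-58 - 1*(-94)) = (32*(-6*(16 - 6)))*(-58 - 1*(-94)) = (32*(-6*10))*(-58 + 94) = (32*(-60))*36 = -1920*36 = -69120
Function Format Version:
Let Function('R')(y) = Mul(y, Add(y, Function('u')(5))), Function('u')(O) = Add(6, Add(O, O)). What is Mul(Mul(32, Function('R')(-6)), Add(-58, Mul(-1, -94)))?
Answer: -69120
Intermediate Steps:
Function('u')(O) = Add(6, Mul(2, O))
Function('R')(y) = Mul(y, Add(16, y)) (Function('R')(y) = Mul(y, Add(y, Add(6, Mul(2, 5)))) = Mul(y, Add(y, Add(6, 10))) = Mul(y, Add(y, 16)) = Mul(y, Add(16, y)))
Mul(Mul(32, Function('R')(-6)), Add(-58, Mul(-1, -94))) = Mul(Mul(32, Mul(-6, Add(16, -6))), Add(-58, Mul(-1, -94))) = Mul(Mul(32, Mul(-6, 10)), Add(-58, 94)) = Mul(Mul(32, -60), 36) = Mul(-1920, 36) = -69120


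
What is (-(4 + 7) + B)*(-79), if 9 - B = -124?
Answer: -9638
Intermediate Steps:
B = 133 (B = 9 - 1*(-124) = 9 + 124 = 133)
(-(4 + 7) + B)*(-79) = (-(4 + 7) + 133)*(-79) = (-1*11 + 133)*(-79) = (-11 + 133)*(-79) = 122*(-79) = -9638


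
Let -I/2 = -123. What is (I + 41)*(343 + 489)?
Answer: 238784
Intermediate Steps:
I = 246 (I = -2*(-123) = 246)
(I + 41)*(343 + 489) = (246 + 41)*(343 + 489) = 287*832 = 238784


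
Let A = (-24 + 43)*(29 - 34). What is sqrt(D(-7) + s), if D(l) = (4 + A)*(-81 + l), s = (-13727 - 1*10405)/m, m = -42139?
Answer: 2*sqrt(3555196257229)/42139 ≈ 89.491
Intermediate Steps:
A = -95 (A = 19*(-5) = -95)
s = 24132/42139 (s = (-13727 - 1*10405)/(-42139) = (-13727 - 10405)*(-1/42139) = -24132*(-1/42139) = 24132/42139 ≈ 0.57268)
D(l) = 7371 - 91*l (D(l) = (4 - 95)*(-81 + l) = -91*(-81 + l) = 7371 - 91*l)
sqrt(D(-7) + s) = sqrt((7371 - 91*(-7)) + 24132/42139) = sqrt((7371 + 637) + 24132/42139) = sqrt(8008 + 24132/42139) = sqrt(337473244/42139) = 2*sqrt(3555196257229)/42139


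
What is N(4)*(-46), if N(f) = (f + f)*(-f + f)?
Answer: 0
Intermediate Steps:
N(f) = 0 (N(f) = (2*f)*0 = 0)
N(4)*(-46) = 0*(-46) = 0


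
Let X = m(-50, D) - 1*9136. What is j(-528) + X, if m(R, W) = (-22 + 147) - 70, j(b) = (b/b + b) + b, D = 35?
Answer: -10136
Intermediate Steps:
j(b) = 1 + 2*b (j(b) = (1 + b) + b = 1 + 2*b)
m(R, W) = 55 (m(R, W) = 125 - 70 = 55)
X = -9081 (X = 55 - 1*9136 = 55 - 9136 = -9081)
j(-528) + X = (1 + 2*(-528)) - 9081 = (1 - 1056) - 9081 = -1055 - 9081 = -10136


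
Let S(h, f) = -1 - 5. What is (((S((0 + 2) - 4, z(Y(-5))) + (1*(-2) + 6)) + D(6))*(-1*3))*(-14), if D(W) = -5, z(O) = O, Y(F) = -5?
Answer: -294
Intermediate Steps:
S(h, f) = -6
(((S((0 + 2) - 4, z(Y(-5))) + (1*(-2) + 6)) + D(6))*(-1*3))*(-14) = (((-6 + (1*(-2) + 6)) - 5)*(-1*3))*(-14) = (((-6 + (-2 + 6)) - 5)*(-3))*(-14) = (((-6 + 4) - 5)*(-3))*(-14) = ((-2 - 5)*(-3))*(-14) = -7*(-3)*(-14) = 21*(-14) = -294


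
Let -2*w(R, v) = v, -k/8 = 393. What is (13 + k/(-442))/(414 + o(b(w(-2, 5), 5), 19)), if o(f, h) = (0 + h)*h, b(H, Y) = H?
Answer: 889/34255 ≈ 0.025952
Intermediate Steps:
k = -3144 (k = -8*393 = -3144)
w(R, v) = -v/2
o(f, h) = h**2 (o(f, h) = h*h = h**2)
(13 + k/(-442))/(414 + o(b(w(-2, 5), 5), 19)) = (13 - 3144/(-442))/(414 + 19**2) = (13 - 3144*(-1/442))/(414 + 361) = (13 + 1572/221)/775 = (4445/221)*(1/775) = 889/34255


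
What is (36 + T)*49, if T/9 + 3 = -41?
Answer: -17640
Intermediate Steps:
T = -396 (T = -27 + 9*(-41) = -27 - 369 = -396)
(36 + T)*49 = (36 - 396)*49 = -360*49 = -17640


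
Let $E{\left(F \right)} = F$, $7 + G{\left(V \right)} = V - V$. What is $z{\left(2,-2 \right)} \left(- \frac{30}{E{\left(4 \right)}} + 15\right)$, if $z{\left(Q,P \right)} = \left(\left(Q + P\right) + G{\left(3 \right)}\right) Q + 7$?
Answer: $- \frac{105}{2} \approx -52.5$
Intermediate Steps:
$G{\left(V \right)} = -7$ ($G{\left(V \right)} = -7 + \left(V - V\right) = -7 + 0 = -7$)
$z{\left(Q,P \right)} = 7 + Q \left(-7 + P + Q\right)$ ($z{\left(Q,P \right)} = \left(\left(Q + P\right) - 7\right) Q + 7 = \left(\left(P + Q\right) - 7\right) Q + 7 = \left(-7 + P + Q\right) Q + 7 = Q \left(-7 + P + Q\right) + 7 = 7 + Q \left(-7 + P + Q\right)$)
$z{\left(2,-2 \right)} \left(- \frac{30}{E{\left(4 \right)}} + 15\right) = \left(7 + 2^{2} - 14 - 4\right) \left(- \frac{30}{4} + 15\right) = \left(7 + 4 - 14 - 4\right) \left(\left(-30\right) \frac{1}{4} + 15\right) = - 7 \left(- \frac{15}{2} + 15\right) = \left(-7\right) \frac{15}{2} = - \frac{105}{2}$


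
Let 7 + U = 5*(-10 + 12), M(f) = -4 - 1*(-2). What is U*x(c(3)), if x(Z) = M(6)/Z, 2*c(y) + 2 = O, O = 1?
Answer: 12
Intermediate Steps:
M(f) = -2 (M(f) = -4 + 2 = -2)
c(y) = -1/2 (c(y) = -1 + (1/2)*1 = -1 + 1/2 = -1/2)
U = 3 (U = -7 + 5*(-10 + 12) = -7 + 5*2 = -7 + 10 = 3)
x(Z) = -2/Z
U*x(c(3)) = 3*(-2/(-1/2)) = 3*(-2*(-2)) = 3*4 = 12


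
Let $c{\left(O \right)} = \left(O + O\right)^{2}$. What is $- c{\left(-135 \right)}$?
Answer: $-72900$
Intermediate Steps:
$c{\left(O \right)} = 4 O^{2}$ ($c{\left(O \right)} = \left(2 O\right)^{2} = 4 O^{2}$)
$- c{\left(-135 \right)} = - 4 \left(-135\right)^{2} = - 4 \cdot 18225 = \left(-1\right) 72900 = -72900$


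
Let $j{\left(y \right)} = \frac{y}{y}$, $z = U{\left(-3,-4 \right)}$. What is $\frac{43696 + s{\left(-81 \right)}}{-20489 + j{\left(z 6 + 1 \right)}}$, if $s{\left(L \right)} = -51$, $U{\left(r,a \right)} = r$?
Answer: $- \frac{43645}{20488} \approx -2.1303$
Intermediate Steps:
$z = -3$
$j{\left(y \right)} = 1$
$\frac{43696 + s{\left(-81 \right)}}{-20489 + j{\left(z 6 + 1 \right)}} = \frac{43696 - 51}{-20489 + 1} = \frac{43645}{-20488} = 43645 \left(- \frac{1}{20488}\right) = - \frac{43645}{20488}$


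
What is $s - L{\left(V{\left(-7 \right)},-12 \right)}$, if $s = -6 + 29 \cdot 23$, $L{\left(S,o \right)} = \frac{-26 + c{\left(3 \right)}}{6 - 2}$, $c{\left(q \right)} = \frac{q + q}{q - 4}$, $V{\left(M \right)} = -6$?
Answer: $669$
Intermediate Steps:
$c{\left(q \right)} = \frac{2 q}{-4 + q}$
$L{\left(S,o \right)} = -8$ ($L{\left(S,o \right)} = \frac{-26 + 2 \cdot 3 \frac{1}{-4 + 3}}{6 - 2} = \frac{-26 + 2 \cdot 3 \frac{1}{-1}}{4} = \left(-26 + 2 \cdot 3 \left(-1\right)\right) \frac{1}{4} = \left(-26 - 6\right) \frac{1}{4} = \left(-32\right) \frac{1}{4} = -8$)
$s = 661$ ($s = -6 + 667 = 661$)
$s - L{\left(V{\left(-7 \right)},-12 \right)} = 661 - -8 = 661 + 8 = 669$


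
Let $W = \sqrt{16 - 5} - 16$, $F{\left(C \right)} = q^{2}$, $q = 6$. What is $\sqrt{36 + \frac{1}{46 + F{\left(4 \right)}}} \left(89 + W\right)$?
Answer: $\frac{\sqrt{242146} \left(73 + \sqrt{11}\right)}{82} \approx 457.98$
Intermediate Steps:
$F{\left(C \right)} = 36$ ($F{\left(C \right)} = 6^{2} = 36$)
$W = -16 + \sqrt{11}$ ($W = \sqrt{11} - 16 = -16 + \sqrt{11} \approx -12.683$)
$\sqrt{36 + \frac{1}{46 + F{\left(4 \right)}}} \left(89 + W\right) = \sqrt{36 + \frac{1}{46 + 36}} \left(89 - \left(16 - \sqrt{11}\right)\right) = \sqrt{36 + \frac{1}{82}} \left(73 + \sqrt{11}\right) = \sqrt{\frac{2953}{82}} \left(73 + \sqrt{11}\right) = \frac{\sqrt{242146}}{82} \left(73 + \sqrt{11}\right) = \frac{\sqrt{242146} \left(73 + \sqrt{11}\right)}{82}$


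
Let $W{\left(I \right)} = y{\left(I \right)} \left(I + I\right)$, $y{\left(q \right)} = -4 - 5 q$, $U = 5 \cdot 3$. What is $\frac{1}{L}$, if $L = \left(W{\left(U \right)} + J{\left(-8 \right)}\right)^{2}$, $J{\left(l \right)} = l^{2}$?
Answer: $\frac{1}{5317636} \approx 1.8805 \cdot 10^{-7}$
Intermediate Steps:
$U = 15$
$W{\left(I \right)} = 2 I \left(-4 - 5 I\right)$ ($W{\left(I \right)} = \left(-4 - 5 I\right) \left(I + I\right) = \left(-4 - 5 I\right) 2 I = 2 I \left(-4 - 5 I\right)$)
$L = 5317636$ ($L = \left(\left(-2\right) 15 \left(4 + 5 \cdot 15\right) + \left(-8\right)^{2}\right)^{2} = \left(\left(-2\right) 15 \left(4 + 75\right) + 64\right)^{2} = \left(\left(-2\right) 15 \cdot 79 + 64\right)^{2} = \left(-2370 + 64\right)^{2} = \left(-2306\right)^{2} = 5317636$)
$\frac{1}{L} = \frac{1}{5317636}$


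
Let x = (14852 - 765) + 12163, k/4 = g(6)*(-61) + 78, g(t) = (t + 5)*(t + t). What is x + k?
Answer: -5646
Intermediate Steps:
g(t) = 2*t*(5 + t) (g(t) = (5 + t)*(2*t) = 2*t*(5 + t))
k = -31896 (k = 4*((2*6*(5 + 6))*(-61) + 78) = 4*((2*6*11)*(-61) + 78) = 4*(132*(-61) + 78) = 4*(-8052 + 78) = 4*(-7974) = -31896)
x = 26250 (x = 14087 + 12163 = 26250)
x + k = 26250 - 31896 = -5646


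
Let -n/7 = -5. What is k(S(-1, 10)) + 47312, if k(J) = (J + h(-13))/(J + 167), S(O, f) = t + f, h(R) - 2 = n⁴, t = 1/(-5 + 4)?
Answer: 2456887/44 ≈ 55838.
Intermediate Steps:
n = 35 (n = -7*(-5) = 35)
t = -1 (t = 1/(-1) = -1)
h(R) = 1500627 (h(R) = 2 + 35⁴ = 2 + 1500625 = 1500627)
S(O, f) = -1 + f
k(J) = (1500627 + J)/(167 + J) (k(J) = (J + 1500627)/(J + 167) = (1500627 + J)/(167 + J))
k(S(-1, 10)) + 47312 = (1500627 + (-1 + 10))/(167 + (-1 + 10)) + 47312 = (1500627 + 9)/(167 + 9) + 47312 = 1500636/176 + 47312 = (1/176)*1500636 + 47312 = 375159/44 + 47312 = 2456887/44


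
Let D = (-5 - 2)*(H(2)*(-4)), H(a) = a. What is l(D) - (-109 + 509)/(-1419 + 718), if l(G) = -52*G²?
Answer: -114313072/701 ≈ -1.6307e+5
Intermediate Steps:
D = 56 (D = (-5 - 2)*(2*(-4)) = -7*(-8) = 56)
l(D) - (-109 + 509)/(-1419 + 718) = -52*56² - (-109 + 509)/(-1419 + 718) = -52*3136 - 400/(-701) = -163072 - 400*(-1)/701 = -163072 - 1*(-400/701) = -163072 + 400/701 = -114313072/701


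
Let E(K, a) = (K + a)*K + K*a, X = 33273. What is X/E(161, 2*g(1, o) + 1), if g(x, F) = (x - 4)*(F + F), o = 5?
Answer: 33273/6923 ≈ 4.8062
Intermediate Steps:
g(x, F) = 2*F*(-4 + x) (g(x, F) = (-4 + x)*(2*F) = 2*F*(-4 + x))
E(K, a) = K*a + K*(K + a) (E(K, a) = K*(K + a) + K*a = K*a + K*(K + a))
X/E(161, 2*g(1, o) + 1) = 33273/((161*(161 + 2*(2*(2*5*(-4 + 1)) + 1)))) = 33273/((161*(161 + 2*(2*(2*5*(-3)) + 1)))) = 33273/((161*(161 + 2*(2*(-30) + 1)))) = 33273/((161*(161 + 2*(-60 + 1)))) = 33273/((161*(161 + 2*(-59)))) = 33273/((161*(161 - 118))) = 33273/((161*43)) = 33273/6923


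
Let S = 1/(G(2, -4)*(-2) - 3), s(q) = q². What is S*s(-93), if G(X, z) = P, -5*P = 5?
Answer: -8649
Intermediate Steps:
P = -1 (P = -⅕*5 = -1)
G(X, z) = -1
S = -1 (S = 1/(-1*(-2) - 3) = 1/(2 - 3) = 1/(-1) = -1)
S*s(-93) = -1*(-93)² = -1*8649 = -8649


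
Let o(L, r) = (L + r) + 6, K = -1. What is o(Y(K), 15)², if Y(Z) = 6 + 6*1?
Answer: 1089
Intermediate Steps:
Y(Z) = 12 (Y(Z) = 6 + 6 = 12)
o(L, r) = 6 + L + r
o(Y(K), 15)² = (6 + 12 + 15)² = 33² = 1089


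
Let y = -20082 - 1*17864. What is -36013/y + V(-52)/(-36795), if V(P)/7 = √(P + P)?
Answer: 36013/37946 - 14*I*√26/36795 ≈ 0.94906 - 0.0019401*I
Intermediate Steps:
V(P) = 7*√2*√P (V(P) = 7*√(P + P) = 7*√(2*P) = 7*(√2*√P) = 7*√2*√P)
y = -37946 (y = -20082 - 17864 = -37946)
-36013/y + V(-52)/(-36795) = -36013/(-37946) + (7*√2*√(-52))/(-36795) = -36013*(-1/37946) + (7*√2*(2*I*√13))*(-1/36795) = 36013/37946 + (14*I*√26)*(-1/36795) = 36013/37946 - 14*I*√26/36795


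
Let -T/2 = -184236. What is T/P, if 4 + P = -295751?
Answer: -122824/98585 ≈ -1.2459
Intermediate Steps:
T = 368472 (T = -2*(-184236) = 368472)
P = -295755 (P = -4 - 295751 = -295755)
T/P = 368472/(-295755) = 368472*(-1/295755) = -122824/98585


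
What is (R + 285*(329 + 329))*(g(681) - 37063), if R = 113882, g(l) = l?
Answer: -10965971384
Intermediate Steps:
(R + 285*(329 + 329))*(g(681) - 37063) = (113882 + 285*(329 + 329))*(681 - 37063) = (113882 + 285*658)*(-36382) = (113882 + 187530)*(-36382) = 301412*(-36382) = -10965971384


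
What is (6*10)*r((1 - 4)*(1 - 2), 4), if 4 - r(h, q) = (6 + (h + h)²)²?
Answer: -105600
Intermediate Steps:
r(h, q) = 4 - (6 + 4*h²)² (r(h, q) = 4 - (6 + (h + h)²)² = 4 - (6 + (2*h)²)² = 4 - (6 + 4*h²)²)
(6*10)*r((1 - 4)*(1 - 2), 4) = (6*10)*(4 - 4*(3 + 2*((1 - 4)*(1 - 2))²)²) = 60*(4 - 4*(3 + 2*(-3*(-1))²)²) = 60*(4 - 4*(3 + 2*3²)²) = 60*(4 - 4*(3 + 2*9)²) = 60*(4 - 4*(3 + 18)²) = 60*(4 - 4*21²) = 60*(4 - 4*441) = 60*(4 - 1764) = 60*(-1760) = -105600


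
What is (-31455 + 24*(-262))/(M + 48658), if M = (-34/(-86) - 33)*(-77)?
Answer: -540983/733416 ≈ -0.73762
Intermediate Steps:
M = 107954/43 (M = (-34*(-1/86) - 33)*(-77) = (17/43 - 33)*(-77) = -1402/43*(-77) = 107954/43 ≈ 2510.6)
(-31455 + 24*(-262))/(M + 48658) = (-31455 + 24*(-262))/(107954/43 + 48658) = (-31455 - 6288)/(2200248/43) = -37743*43/2200248 = -540983/733416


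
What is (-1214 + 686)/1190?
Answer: -264/595 ≈ -0.44370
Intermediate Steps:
(-1214 + 686)/1190 = -528*1/1190 = -264/595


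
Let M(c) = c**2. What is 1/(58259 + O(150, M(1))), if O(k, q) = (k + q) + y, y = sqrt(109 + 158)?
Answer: 19470/1137242611 - sqrt(267)/3411727833 ≈ 1.7116e-5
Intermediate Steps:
y = sqrt(267) ≈ 16.340
O(k, q) = k + q + sqrt(267) (O(k, q) = (k + q) + sqrt(267) = k + q + sqrt(267))
1/(58259 + O(150, M(1))) = 1/(58259 + (150 + 1**2 + sqrt(267))) = 1/(58259 + (150 + 1 + sqrt(267))) = 1/(58259 + (151 + sqrt(267))) = 1/(58410 + sqrt(267))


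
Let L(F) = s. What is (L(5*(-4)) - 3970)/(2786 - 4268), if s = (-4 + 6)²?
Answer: 661/247 ≈ 2.6761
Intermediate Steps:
s = 4 (s = 2² = 4)
L(F) = 4
(L(5*(-4)) - 3970)/(2786 - 4268) = (4 - 3970)/(2786 - 4268) = -3966/(-1482) = -3966*(-1/1482) = 661/247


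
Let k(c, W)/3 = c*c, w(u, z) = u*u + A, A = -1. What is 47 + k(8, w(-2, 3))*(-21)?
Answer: -3985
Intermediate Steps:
w(u, z) = -1 + u² (w(u, z) = u*u - 1 = u² - 1 = -1 + u²)
k(c, W) = 3*c² (k(c, W) = 3*(c*c) = 3*c²)
47 + k(8, w(-2, 3))*(-21) = 47 + (3*8²)*(-21) = 47 + (3*64)*(-21) = 47 + 192*(-21) = 47 - 4032 = -3985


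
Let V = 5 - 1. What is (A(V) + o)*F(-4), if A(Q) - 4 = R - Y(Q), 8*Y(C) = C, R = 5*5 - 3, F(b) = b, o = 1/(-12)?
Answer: -305/3 ≈ -101.67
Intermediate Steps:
o = -1/12 ≈ -0.083333
R = 22 (R = 25 - 3 = 22)
V = 4
Y(C) = C/8
A(Q) = 26 - Q/8 (A(Q) = 4 + (22 - Q/8) = 26 - Q/8)
(A(V) + o)*F(-4) = ((26 - ⅛*4) - 1/12)*(-4) = ((26 - ½) - 1/12)*(-4) = (51/2 - 1/12)*(-4) = (305/12)*(-4) = -305/3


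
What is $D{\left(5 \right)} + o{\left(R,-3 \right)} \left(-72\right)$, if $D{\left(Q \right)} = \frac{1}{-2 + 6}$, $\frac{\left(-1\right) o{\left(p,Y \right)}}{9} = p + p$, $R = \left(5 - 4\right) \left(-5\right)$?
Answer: $- \frac{25919}{4} \approx -6479.8$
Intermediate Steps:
$R = -5$ ($R = 1 \left(-5\right) = -5$)
$o{\left(p,Y \right)} = - 18 p$ ($o{\left(p,Y \right)} = - 9 \left(p + p\right) = - 9 \cdot 2 p = - 18 p$)
$D{\left(Q \right)} = \frac{1}{4}$
$D{\left(5 \right)} + o{\left(R,-3 \right)} \left(-72\right) = \frac{1}{4} + \left(-18\right) \left(-5\right) \left(-72\right) = \frac{1}{4} + 90 \left(-72\right) = \frac{1}{4} - 6480 = - \frac{25919}{4}$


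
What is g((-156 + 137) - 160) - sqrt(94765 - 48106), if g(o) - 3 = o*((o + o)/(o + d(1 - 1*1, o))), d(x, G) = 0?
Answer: -355 - sqrt(46659) ≈ -571.01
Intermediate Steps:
g(o) = 3 + 2*o (g(o) = 3 + o*((o + o)/(o + 0)) = 3 + o*((2*o)/o) = 3 + o*2 = 3 + 2*o)
g((-156 + 137) - 160) - sqrt(94765 - 48106) = (3 + 2*((-156 + 137) - 160)) - sqrt(94765 - 48106) = (3 + 2*(-19 - 160)) - sqrt(46659) = (3 + 2*(-179)) - sqrt(46659) = (3 - 358) - sqrt(46659) = -355 - sqrt(46659)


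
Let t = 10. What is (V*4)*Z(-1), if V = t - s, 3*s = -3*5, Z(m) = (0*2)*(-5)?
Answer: 0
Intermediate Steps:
Z(m) = 0 (Z(m) = 0*(-5) = 0)
s = -5 (s = (-3*5)/3 = (1/3)*(-15) = -5)
V = 15 (V = 10 - 1*(-5) = 10 + 5 = 15)
(V*4)*Z(-1) = (15*4)*0 = 60*0 = 0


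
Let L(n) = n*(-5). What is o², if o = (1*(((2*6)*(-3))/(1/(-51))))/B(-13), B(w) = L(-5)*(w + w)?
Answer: 842724/105625 ≈ 7.9785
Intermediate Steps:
L(n) = -5*n
B(w) = 50*w (B(w) = (-5*(-5))*(w + w) = 25*(2*w) = 50*w)
o = -918/325 (o = (1*(((2*6)*(-3))/(1/(-51))))/((50*(-13))) = (1*((12*(-3))/(-1/51)))/(-650) = (1*(-36*(-51)))*(-1/650) = (1*1836)*(-1/650) = 1836*(-1/650) = -918/325 ≈ -2.8246)
o² = (-918/325)² = 842724/105625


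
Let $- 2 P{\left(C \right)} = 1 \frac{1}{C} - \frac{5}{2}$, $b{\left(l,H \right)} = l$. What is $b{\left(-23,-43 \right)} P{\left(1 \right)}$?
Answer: $- \frac{69}{4} \approx -17.25$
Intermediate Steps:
$P{\left(C \right)} = \frac{5}{4} - \frac{1}{2 C}$ ($P{\left(C \right)} = - \frac{1 \frac{1}{C} - \frac{5}{2}}{2} = - \frac{\frac{1}{C} - \frac{5}{2}}{2} = - \frac{- \frac{5}{2} + \frac{1}{C}}{2} = \frac{5}{4} - \frac{1}{2 C}$)
$b{\left(-23,-43 \right)} P{\left(1 \right)} = - 23 \frac{-2 + 5 \cdot 1}{4 \cdot 1} = - 23 \cdot \frac{1}{4} \cdot 1 \left(-2 + 5\right) = - 23 \cdot \frac{1}{4} \cdot 1 \cdot 3 = \left(-23\right) \frac{3}{4} = - \frac{69}{4}$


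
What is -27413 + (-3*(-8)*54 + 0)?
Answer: -26117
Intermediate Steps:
-27413 + (-3*(-8)*54 + 0) = -27413 + (24*54 + 0) = -27413 + (1296 + 0) = -27413 + 1296 = -26117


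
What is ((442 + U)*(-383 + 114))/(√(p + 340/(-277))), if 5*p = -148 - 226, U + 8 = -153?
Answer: 75589*I*√145837730/105298 ≈ 8669.1*I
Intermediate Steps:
U = -161 (U = -8 - 153 = -161)
p = -374/5 (p = (-148 - 226)/5 = (⅕)*(-374) = -374/5 ≈ -74.800)
((442 + U)*(-383 + 114))/(√(p + 340/(-277))) = ((442 - 161)*(-383 + 114))/(√(-374/5 + 340/(-277))) = (281*(-269))/(√(-374/5 + 340*(-1/277))) = -75589/√(-374/5 - 340/277) = -75589*(-I*√145837730/105298) = -(-75589)*I*√145837730/105298 = 75589*I*√145837730/105298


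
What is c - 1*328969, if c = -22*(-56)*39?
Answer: -280921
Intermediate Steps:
c = 48048 (c = 1232*39 = 48048)
c - 1*328969 = 48048 - 1*328969 = 48048 - 328969 = -280921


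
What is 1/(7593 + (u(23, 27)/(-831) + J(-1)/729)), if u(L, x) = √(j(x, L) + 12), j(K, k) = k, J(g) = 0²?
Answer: 5243429673/39813361507054 + 831*√35/39813361507054 ≈ 0.00013170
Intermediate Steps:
J(g) = 0
u(L, x) = √(12 + L) (u(L, x) = √(L + 12) = √(12 + L))
1/(7593 + (u(23, 27)/(-831) + J(-1)/729)) = 1/(7593 + (√(12 + 23)/(-831) + 0/729)) = 1/(7593 + (√35*(-1/831) + 0*(1/729))) = 1/(7593 + (-√35/831 + 0)) = 1/(7593 - √35/831)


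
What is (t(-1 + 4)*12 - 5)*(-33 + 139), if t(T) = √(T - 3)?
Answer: -530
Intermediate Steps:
t(T) = √(-3 + T)
(t(-1 + 4)*12 - 5)*(-33 + 139) = (√(-3 + (-1 + 4))*12 - 5)*(-33 + 139) = (√(-3 + 3)*12 - 5)*106 = (√0*12 - 5)*106 = (0*12 - 5)*106 = (0 - 5)*106 = -5*106 = -530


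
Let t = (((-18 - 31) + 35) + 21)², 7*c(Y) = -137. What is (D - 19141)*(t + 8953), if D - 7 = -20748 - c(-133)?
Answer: -358841582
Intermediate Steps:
c(Y) = -137/7 (c(Y) = (⅐)*(-137) = -137/7)
t = 49 (t = ((-49 + 35) + 21)² = (-14 + 21)² = 7² = 49)
D = -145050/7 (D = 7 + (-20748 - 1*(-137/7)) = 7 + (-20748 + 137/7) = 7 - 145099/7 = -145050/7 ≈ -20721.)
(D - 19141)*(t + 8953) = (-145050/7 - 19141)*(49 + 8953) = -279037/7*9002 = -358841582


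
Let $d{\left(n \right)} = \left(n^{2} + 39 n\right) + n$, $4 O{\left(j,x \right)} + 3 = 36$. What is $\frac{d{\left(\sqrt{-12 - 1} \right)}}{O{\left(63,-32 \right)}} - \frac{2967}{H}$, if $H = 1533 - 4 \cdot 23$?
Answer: $- \frac{15713}{4323} + \frac{160 i \sqrt{13}}{33} \approx -3.6347 + 17.481 i$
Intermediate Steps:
$O{\left(j,x \right)} = \frac{33}{4}$ ($O{\left(j,x \right)} = - \frac{3}{4} + \frac{1}{4} \cdot 36 = - \frac{3}{4} + 9 = \frac{33}{4}$)
$H = 1441$ ($H = 1533 - 92 = 1441$)
$d{\left(n \right)} = n^{2} + 40 n$
$\frac{d{\left(\sqrt{-12 - 1} \right)}}{O{\left(63,-32 \right)}} - \frac{2967}{H} = \frac{\sqrt{-12 - 1} \left(40 + \sqrt{-12 - 1}\right)}{\frac{33}{4}} - \frac{2967}{1441} = \sqrt{-13} \left(40 + \sqrt{-13}\right) \frac{4}{33} - \frac{2967}{1441} = i \sqrt{13} \left(40 + i \sqrt{13}\right) \frac{4}{33} - \frac{2967}{1441} = \frac{4 i \sqrt{13} \left(40 + i \sqrt{13}\right)}{33} - \frac{2967}{1441} = - \frac{2967}{1441} + \frac{4 i \sqrt{13} \left(40 + i \sqrt{13}\right)}{33}$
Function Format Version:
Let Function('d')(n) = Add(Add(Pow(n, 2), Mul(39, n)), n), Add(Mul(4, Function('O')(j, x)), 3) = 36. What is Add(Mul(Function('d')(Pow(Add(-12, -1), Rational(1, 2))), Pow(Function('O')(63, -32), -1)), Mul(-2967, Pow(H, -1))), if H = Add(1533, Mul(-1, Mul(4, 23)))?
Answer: Add(Rational(-15713, 4323), Mul(Rational(160, 33), I, Pow(13, Rational(1, 2)))) ≈ Add(-3.6347, Mul(17.481, I))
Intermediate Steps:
Function('O')(j, x) = Rational(33, 4) (Function('O')(j, x) = Add(Rational(-3, 4), Mul(Rational(1, 4), 36)) = Add(Rational(-3, 4), 9) = Rational(33, 4))
H = 1441 (H = Add(1533, Mul(-1, 92)) = Add(1533, -92) = 1441)
Function('d')(n) = Add(Pow(n, 2), Mul(40, n))
Add(Mul(Function('d')(Pow(Add(-12, -1), Rational(1, 2))), Pow(Function('O')(63, -32), -1)), Mul(-2967, Pow(H, -1))) = Add(Mul(Mul(Pow(Add(-12, -1), Rational(1, 2)), Add(40, Pow(Add(-12, -1), Rational(1, 2)))), Pow(Rational(33, 4), -1)), Mul(-2967, Pow(1441, -1))) = Add(Mul(Mul(Pow(-13, Rational(1, 2)), Add(40, Pow(-13, Rational(1, 2)))), Rational(4, 33)), Mul(-2967, Rational(1, 1441))) = Add(Mul(Mul(Mul(I, Pow(13, Rational(1, 2))), Add(40, Mul(I, Pow(13, Rational(1, 2))))), Rational(4, 33)), Rational(-2967, 1441)) = Add(Mul(Mul(I, Pow(13, Rational(1, 2)), Add(40, Mul(I, Pow(13, Rational(1, 2))))), Rational(4, 33)), Rational(-2967, 1441)) = Add(Mul(Rational(4, 33), I, Pow(13, Rational(1, 2)), Add(40, Mul(I, Pow(13, Rational(1, 2))))), Rational(-2967, 1441)) = Add(Rational(-2967, 1441), Mul(Rational(4, 33), I, Pow(13, Rational(1, 2)), Add(40, Mul(I, Pow(13, Rational(1, 2))))))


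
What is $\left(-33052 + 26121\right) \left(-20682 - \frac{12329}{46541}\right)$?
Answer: $\frac{6671595479921}{46541} \approx 1.4335 \cdot 10^{8}$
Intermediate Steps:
$\left(-33052 + 26121\right) \left(-20682 - \frac{12329}{46541}\right) = - 6931 \left(-20682 - \frac{12329}{46541}\right) = \left(-6931\right) \left(- \frac{962573291}{46541}\right) = \frac{6671595479921}{46541}$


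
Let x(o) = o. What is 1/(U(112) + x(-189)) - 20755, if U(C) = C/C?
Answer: -3901941/188 ≈ -20755.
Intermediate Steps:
U(C) = 1
1/(U(112) + x(-189)) - 20755 = 1/(1 - 189) - 20755 = 1/(-188) - 20755 = -1/188 - 20755 = -3901941/188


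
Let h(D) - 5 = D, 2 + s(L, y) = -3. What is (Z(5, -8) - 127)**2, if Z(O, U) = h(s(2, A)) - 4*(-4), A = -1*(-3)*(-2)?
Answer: 12321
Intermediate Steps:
A = -6 (A = 3*(-2) = -6)
s(L, y) = -5 (s(L, y) = -2 - 3 = -5)
h(D) = 5 + D
Z(O, U) = 16 (Z(O, U) = (5 - 5) - 4*(-4) = 0 + 16 = 16)
(Z(5, -8) - 127)**2 = (16 - 127)**2 = (-111)**2 = 12321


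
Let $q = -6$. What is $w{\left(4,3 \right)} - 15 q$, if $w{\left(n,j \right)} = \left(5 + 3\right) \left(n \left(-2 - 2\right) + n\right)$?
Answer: $-6$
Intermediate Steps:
$w{\left(n,j \right)} = - 24 n$ ($w{\left(n,j \right)} = 8 \left(n \left(-4\right) + n\right) = 8 \left(- 4 n + n\right) = 8 \left(- 3 n\right) = - 24 n$)
$w{\left(4,3 \right)} - 15 q = \left(-24\right) 4 - -90 = -96 + 90 = -6$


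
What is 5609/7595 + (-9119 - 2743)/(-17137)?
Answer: 186213323/130155515 ≈ 1.4307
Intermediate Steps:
5609/7595 + (-9119 - 2743)/(-17137) = 5609*(1/7595) - 11862*(-1/17137) = 5609/7595 + 11862/17137 = 186213323/130155515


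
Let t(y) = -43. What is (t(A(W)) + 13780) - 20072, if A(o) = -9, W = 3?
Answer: -6335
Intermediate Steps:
(t(A(W)) + 13780) - 20072 = (-43 + 13780) - 20072 = 13737 - 20072 = -6335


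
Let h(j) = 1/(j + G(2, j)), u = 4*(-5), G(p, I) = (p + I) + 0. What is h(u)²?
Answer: 1/1444 ≈ 0.00069252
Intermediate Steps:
G(p, I) = I + p (G(p, I) = (I + p) + 0 = I + p)
u = -20
h(j) = 1/(2 + 2*j) (h(j) = 1/(j + (j + 2)) = 1/(j + (2 + j)) = 1/(2 + 2*j))
h(u)² = (1/(2*(1 - 20)))² = ((½)/(-19))² = ((½)*(-1/19))² = (-1/38)² = 1/1444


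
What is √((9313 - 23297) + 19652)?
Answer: 2*√1417 ≈ 75.286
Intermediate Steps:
√((9313 - 23297) + 19652) = √(-13984 + 19652) = √5668 = 2*√1417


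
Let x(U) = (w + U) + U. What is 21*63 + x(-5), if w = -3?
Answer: 1310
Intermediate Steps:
x(U) = -3 + 2*U (x(U) = (-3 + U) + U = -3 + 2*U)
21*63 + x(-5) = 21*63 + (-3 + 2*(-5)) = 1323 + (-3 - 10) = 1323 - 13 = 1310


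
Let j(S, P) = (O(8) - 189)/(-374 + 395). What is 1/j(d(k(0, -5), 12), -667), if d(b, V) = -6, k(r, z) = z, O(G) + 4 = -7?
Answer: -21/200 ≈ -0.10500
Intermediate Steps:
O(G) = -11 (O(G) = -4 - 7 = -11)
j(S, P) = -200/21 (j(S, P) = (-11 - 189)/(-374 + 395) = -200/21)
1/j(d(k(0, -5), 12), -667) = 1/(-200/21) = -21/200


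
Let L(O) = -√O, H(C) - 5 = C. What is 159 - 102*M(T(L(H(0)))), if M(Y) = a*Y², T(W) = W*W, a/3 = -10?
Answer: 76659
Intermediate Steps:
H(C) = 5 + C
a = -30 (a = 3*(-10) = -30)
T(W) = W²
M(Y) = -30*Y²
159 - 102*M(T(L(H(0)))) = 159 - (-3060)*((-√(5 + 0))²)² = 159 - (-3060)*((-√5)²)² = 159 - (-3060)*5² = 159 - (-3060)*25 = 159 - 102*(-750) = 159 + 76500 = 76659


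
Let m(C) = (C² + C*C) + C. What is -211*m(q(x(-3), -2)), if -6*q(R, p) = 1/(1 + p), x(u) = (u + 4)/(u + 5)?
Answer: -422/9 ≈ -46.889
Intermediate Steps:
x(u) = (4 + u)/(5 + u)
q(R, p) = -1/(6*(1 + p))
m(C) = C + 2*C² (m(C) = (C² + C²) + C = 2*C² + C = C + 2*C²)
-211*m(q(x(-3), -2)) = -211*(-1/(6 + 6*(-2)))*(1 + 2*(-1/(6 + 6*(-2)))) = -211*(-1/(6 - 12))*(1 + 2*(-1/(6 - 12))) = -211*(-1/(-6))*(1 + 2*(-1/(-6))) = -211*(-1*(-⅙))*(1 + 2*(-1*(-⅙))) = -211*(1 + 2*(⅙))/6 = -211*(1 + ⅓)/6 = -211*4/(6*3) = -211*2/9 = -422/9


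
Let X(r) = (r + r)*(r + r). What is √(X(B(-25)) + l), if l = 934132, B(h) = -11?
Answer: 2*√233654 ≈ 966.76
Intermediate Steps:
X(r) = 4*r² (X(r) = (2*r)*(2*r) = 4*r²)
√(X(B(-25)) + l) = √(4*(-11)² + 934132) = √(4*121 + 934132) = √(484 + 934132) = √934616 = 2*√233654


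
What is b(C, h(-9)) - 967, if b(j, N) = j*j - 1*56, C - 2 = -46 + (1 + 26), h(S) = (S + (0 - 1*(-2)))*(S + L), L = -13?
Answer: -734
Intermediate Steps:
h(S) = (-13 + S)*(2 + S) (h(S) = (S + (0 - 1*(-2)))*(S - 13) = (S + (0 + 2))*(-13 + S) = (S + 2)*(-13 + S) = (2 + S)*(-13 + S) = (-13 + S)*(2 + S))
C = -17 (C = 2 + (-46 + (1 + 26)) = 2 + (-46 + 27) = 2 - 19 = -17)
b(j, N) = -56 + j² (b(j, N) = j² - 56 = -56 + j²)
b(C, h(-9)) - 967 = (-56 + (-17)²) - 967 = (-56 + 289) - 967 = 233 - 967 = -734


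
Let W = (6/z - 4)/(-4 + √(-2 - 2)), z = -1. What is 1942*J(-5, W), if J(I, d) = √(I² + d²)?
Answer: 3884*√(7 + I) ≈ 10302.0 + 732.15*I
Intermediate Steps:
W = -(-4 - 2*I)/2 (W = (6/(-1) - 4)/(-4 + √(-2 - 2)) = (6*(-1) - 4)/(-4 + √(-4)) = (-6 - 4)/(-4 + 2*I) = -(-4 - 2*I)/2 ≈ 2.0 + 1.0*I)
1942*J(-5, W) = 1942*√((-5)² + (2 + I)²) = 1942*√(25 + (2 + I)²)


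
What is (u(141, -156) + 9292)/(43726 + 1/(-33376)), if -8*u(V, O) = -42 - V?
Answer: 310893268/1459398975 ≈ 0.21303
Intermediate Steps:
u(V, O) = 21/4 + V/8 (u(V, O) = -(-42 - V)/8 = 21/4 + V/8)
(u(141, -156) + 9292)/(43726 + 1/(-33376)) = ((21/4 + (⅛)*141) + 9292)/(43726 + 1/(-33376)) = ((21/4 + 141/8) + 9292)/(43726 - 1/33376) = (183/8 + 9292)/(1459398975/33376) = (74519/8)*(33376/1459398975) = 310893268/1459398975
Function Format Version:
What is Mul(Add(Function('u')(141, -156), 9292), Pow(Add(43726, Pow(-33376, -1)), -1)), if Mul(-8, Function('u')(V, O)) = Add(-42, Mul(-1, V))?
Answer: Rational(310893268, 1459398975) ≈ 0.21303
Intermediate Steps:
Function('u')(V, O) = Add(Rational(21, 4), Mul(Rational(1, 8), V)) (Function('u')(V, O) = Mul(Rational(-1, 8), Add(-42, Mul(-1, V))) = Add(Rational(21, 4), Mul(Rational(1, 8), V)))
Mul(Add(Function('u')(141, -156), 9292), Pow(Add(43726, Pow(-33376, -1)), -1)) = Mul(Add(Add(Rational(21, 4), Mul(Rational(1, 8), 141)), 9292), Pow(Add(43726, Pow(-33376, -1)), -1)) = Mul(Add(Add(Rational(21, 4), Rational(141, 8)), 9292), Pow(Add(43726, Rational(-1, 33376)), -1)) = Mul(Add(Rational(183, 8), 9292), Pow(Rational(1459398975, 33376), -1)) = Mul(Rational(74519, 8), Rational(33376, 1459398975)) = Rational(310893268, 1459398975)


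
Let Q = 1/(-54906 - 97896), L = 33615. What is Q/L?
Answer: -1/5136439230 ≈ -1.9469e-10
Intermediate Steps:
Q = -1/152802 (Q = 1/(-152802) = -1/152802 ≈ -6.5444e-6)
Q/L = -1/152802/33615 = -1/152802*1/33615 = -1/5136439230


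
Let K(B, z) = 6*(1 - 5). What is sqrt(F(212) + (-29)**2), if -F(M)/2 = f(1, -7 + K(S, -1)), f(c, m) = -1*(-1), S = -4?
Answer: sqrt(839) ≈ 28.965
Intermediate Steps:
K(B, z) = -24 (K(B, z) = 6*(-4) = -24)
f(c, m) = 1
F(M) = -2 (F(M) = -2*1 = -2)
sqrt(F(212) + (-29)**2) = sqrt(-2 + (-29)**2) = sqrt(-2 + 841) = sqrt(839)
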